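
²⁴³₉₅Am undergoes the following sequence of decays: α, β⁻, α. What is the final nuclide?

Start: (A, Z) = (243, 95).
After α: (239, 93).
After β⁻: (239, 94).
After α: (235, 92).
Z = 92 is uranium.

U-235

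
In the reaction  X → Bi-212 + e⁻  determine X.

Pb-212

Conserve mass number: A = 212 + 0, so A = 212.
Conserve atomic number: Z = 83 − 1, so Z = 82.
Z = 82 is lead, so the species is Pb-212.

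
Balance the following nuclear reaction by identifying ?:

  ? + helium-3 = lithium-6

triton

Conserve mass number: A + 3 = 6, so A = 3.
Conserve atomic number: Z + 2 = 3, so Z = 1.
A = 3 and Z = 1 is hydrogen-3 — a triton.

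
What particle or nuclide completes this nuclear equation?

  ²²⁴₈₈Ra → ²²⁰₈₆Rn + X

alpha particle

Conserve mass number: 224 = 220 + A, so A = 4.
Conserve atomic number: 88 = 86 + Z, so Z = 2.
A = 4 and Z = 2 is ⁴₂He — an alpha particle.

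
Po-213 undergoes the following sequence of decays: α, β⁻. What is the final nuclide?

Start: (A, Z) = (213, 84).
After α: (209, 82).
After β⁻: (209, 83).
Z = 83 is bismuth.

Bi-209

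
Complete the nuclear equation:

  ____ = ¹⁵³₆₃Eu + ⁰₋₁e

Conserve mass number: A = 153 + 0, so A = 153.
Conserve atomic number: Z = 63 − 1, so Z = 62.
Z = 62 is samarium, so the species is ¹⁵³₆₂Sm.

Sm-153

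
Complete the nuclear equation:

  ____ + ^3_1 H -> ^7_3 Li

alpha particle

Conserve mass number: A + 3 = 7, so A = 4.
Conserve atomic number: Z + 1 = 3, so Z = 2.
A = 4 and Z = 2 is ^4_2 He — an alpha particle.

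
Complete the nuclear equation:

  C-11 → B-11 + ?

positron

Conserve mass number: 11 = 11 + A, so A = 0.
Conserve atomic number: 6 = 5 + Z, so Z = 1.
A = 0 and Z = 1 is e⁺ — a positron.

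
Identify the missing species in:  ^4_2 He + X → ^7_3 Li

triton

Conserve mass number: 4 + A = 7, so A = 3.
Conserve atomic number: 2 + Z = 3, so Z = 1.
A = 3 and Z = 1 is ^3_1 H — a triton.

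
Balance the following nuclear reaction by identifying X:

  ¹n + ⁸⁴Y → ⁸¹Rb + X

alpha particle

Conserve mass number: 1 + 84 = 81 + A, so A = 4.
Conserve atomic number: 0 + 39 = 37 + Z, so Z = 2.
A = 4 and Z = 2 is ⁴He — an alpha particle.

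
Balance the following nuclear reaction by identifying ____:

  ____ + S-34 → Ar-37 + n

Conserve mass number: A + 34 = 37 + 1, so A = 4.
Conserve atomic number: Z + 16 = 18 + 0, so Z = 2.
A = 4 and Z = 2 is He-4 — an alpha particle.

alpha particle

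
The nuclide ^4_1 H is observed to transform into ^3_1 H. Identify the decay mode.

ΔA = 3 − 4 = -1; ΔZ = 1 − 1 = +0.
A drops by 1 with Z unchanged — a neutron was emitted.

neutron emission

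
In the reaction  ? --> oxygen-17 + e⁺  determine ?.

Conserve mass number: A = 17 + 0, so A = 17.
Conserve atomic number: Z = 8 + 1, so Z = 9.
Z = 9 is fluorine, so the species is fluorine-17.

F-17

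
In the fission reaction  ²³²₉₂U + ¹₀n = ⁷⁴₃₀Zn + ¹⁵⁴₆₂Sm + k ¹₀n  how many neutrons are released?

5

Conserve mass number: 233 = 74 + 154 + k, so k = 233 − 228 = 5.
Check atomic number: 92 = 30 + 62 + 0 = 92. ✓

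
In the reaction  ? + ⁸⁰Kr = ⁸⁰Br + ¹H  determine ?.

neutron

Conserve mass number: A + 80 = 80 + 1, so A = 1.
Conserve atomic number: Z + 36 = 35 + 1, so Z = 0.
A = 1 and Z = 0 is ¹n — a neutron.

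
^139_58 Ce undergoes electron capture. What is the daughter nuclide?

Electron capture: mass number changes by +0, atomic number by -1.
A: 139 = 139; Z: 58 − 1 = 57.
Z = 57 is lanthanum, so the daughter is ^139_57 La.

La-139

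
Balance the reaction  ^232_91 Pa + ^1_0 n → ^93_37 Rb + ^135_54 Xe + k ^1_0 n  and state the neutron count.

5

Conserve mass number: 233 = 93 + 135 + k, so k = 233 − 228 = 5.
Check atomic number: 91 = 37 + 54 + 0 = 91. ✓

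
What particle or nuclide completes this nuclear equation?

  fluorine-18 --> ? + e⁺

O-18

Conserve mass number: 18 = A + 0, so A = 18.
Conserve atomic number: 9 = Z + 1, so Z = 8.
Z = 8 is oxygen, so the species is oxygen-18.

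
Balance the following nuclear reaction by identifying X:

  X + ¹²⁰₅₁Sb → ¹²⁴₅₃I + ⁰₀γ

Conserve mass number: A + 120 = 124 + 0, so A = 4.
Conserve atomic number: Z + 51 = 53 + 0, so Z = 2.
A = 4 and Z = 2 is ⁴₂He — an alpha particle.

alpha particle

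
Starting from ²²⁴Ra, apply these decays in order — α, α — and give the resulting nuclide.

Start: (A, Z) = (224, 88).
After α: (220, 86).
After α: (216, 84).
Z = 84 is polonium.

Po-216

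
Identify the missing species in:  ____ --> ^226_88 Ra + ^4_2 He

Conserve mass number: A = 226 + 4, so A = 230.
Conserve atomic number: Z = 88 + 2, so Z = 90.
Z = 90 is thorium, so the species is ^230_90 Th.

Th-230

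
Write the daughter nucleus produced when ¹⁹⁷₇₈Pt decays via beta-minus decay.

Beta-minus decay: mass number changes by +0, atomic number by +1.
A: 197 = 197; Z: 78 + 1 = 79.
Z = 79 is gold, so the daughter is ¹⁹⁷₇₉Au.

Au-197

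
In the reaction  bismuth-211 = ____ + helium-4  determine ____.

Tl-207

Conserve mass number: 211 = A + 4, so A = 207.
Conserve atomic number: 83 = Z + 2, so Z = 81.
Z = 81 is thallium, so the species is thallium-207.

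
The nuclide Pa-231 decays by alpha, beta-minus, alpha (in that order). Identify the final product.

Start: (A, Z) = (231, 91).
After α: (227, 89).
After β⁻: (227, 90).
After α: (223, 88).
Z = 88 is radium.

Ra-223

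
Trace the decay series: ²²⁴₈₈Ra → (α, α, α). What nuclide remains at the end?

Start: (A, Z) = (224, 88).
After α: (220, 86).
After α: (216, 84).
After α: (212, 82).
Z = 82 is lead.

Pb-212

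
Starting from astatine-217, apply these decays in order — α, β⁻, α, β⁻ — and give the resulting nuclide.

Start: (A, Z) = (217, 85).
After α: (213, 83).
After β⁻: (213, 84).
After α: (209, 82).
After β⁻: (209, 83).
Z = 83 is bismuth.

Bi-209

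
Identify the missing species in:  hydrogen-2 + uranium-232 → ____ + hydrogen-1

U-233

Conserve mass number: 2 + 232 = A + 1, so A = 233.
Conserve atomic number: 1 + 92 = Z + 1, so Z = 92.
Z = 92 is uranium, so the species is uranium-233.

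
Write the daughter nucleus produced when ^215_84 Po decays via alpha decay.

Alpha decay: mass number changes by -4, atomic number by -2.
A: 215 − 4 = 211; Z: 84 − 2 = 82.
Z = 82 is lead, so the daughter is ^211_82 Pb.

Pb-211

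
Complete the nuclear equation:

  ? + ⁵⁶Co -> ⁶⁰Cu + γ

alpha particle

Conserve mass number: A + 56 = 60 + 0, so A = 4.
Conserve atomic number: Z + 27 = 29 + 0, so Z = 2.
A = 4 and Z = 2 is ⁴He — an alpha particle.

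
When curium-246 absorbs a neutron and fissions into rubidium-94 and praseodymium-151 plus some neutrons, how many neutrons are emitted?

Conserve mass number: 247 = 94 + 151 + k, so k = 247 − 245 = 2.
Check atomic number: 96 = 37 + 59 + 0 = 96. ✓

2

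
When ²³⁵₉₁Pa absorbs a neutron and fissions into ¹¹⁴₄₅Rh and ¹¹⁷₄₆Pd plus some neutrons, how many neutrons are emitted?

Conserve mass number: 236 = 114 + 117 + k, so k = 236 − 231 = 5.
Check atomic number: 91 = 45 + 46 + 0 = 91. ✓

5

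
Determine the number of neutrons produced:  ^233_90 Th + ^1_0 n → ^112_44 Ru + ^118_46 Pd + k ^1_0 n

4

Conserve mass number: 234 = 112 + 118 + k, so k = 234 − 230 = 4.
Check atomic number: 90 = 44 + 46 + 0 = 90. ✓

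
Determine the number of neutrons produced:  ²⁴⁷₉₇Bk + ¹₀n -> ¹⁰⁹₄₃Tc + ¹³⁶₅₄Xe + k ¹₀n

Conserve mass number: 248 = 109 + 136 + k, so k = 248 − 245 = 3.
Check atomic number: 97 = 43 + 54 + 0 = 97. ✓

3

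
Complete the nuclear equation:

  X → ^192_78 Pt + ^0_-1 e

Ir-192

Conserve mass number: A = 192 + 0, so A = 192.
Conserve atomic number: Z = 78 − 1, so Z = 77.
Z = 77 is iridium, so the species is ^192_77 Ir.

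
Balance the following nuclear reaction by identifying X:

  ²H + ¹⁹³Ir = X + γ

Conserve mass number: 2 + 193 = A + 0, so A = 195.
Conserve atomic number: 1 + 77 = Z + 0, so Z = 78.
Z = 78 is platinum, so the species is ¹⁹⁵Pt.

Pt-195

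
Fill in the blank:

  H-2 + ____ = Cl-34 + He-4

Conserve mass number: 2 + A = 34 + 4, so A = 36.
Conserve atomic number: 1 + Z = 17 + 2, so Z = 18.
Z = 18 is argon, so the species is Ar-36.

Ar-36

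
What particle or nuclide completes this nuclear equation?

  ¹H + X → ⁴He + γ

Conserve mass number: 1 + A = 4 + 0, so A = 3.
Conserve atomic number: 1 + Z = 2 + 0, so Z = 1.
A = 3 and Z = 1 is ³H — a triton.

triton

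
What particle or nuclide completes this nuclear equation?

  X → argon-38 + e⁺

K-38

Conserve mass number: A = 38 + 0, so A = 38.
Conserve atomic number: Z = 18 + 1, so Z = 19.
Z = 19 is potassium, so the species is potassium-38.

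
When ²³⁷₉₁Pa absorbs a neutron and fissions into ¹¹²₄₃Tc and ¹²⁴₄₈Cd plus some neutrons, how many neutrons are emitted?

2

Conserve mass number: 238 = 112 + 124 + k, so k = 238 − 236 = 2.
Check atomic number: 91 = 43 + 48 + 0 = 91. ✓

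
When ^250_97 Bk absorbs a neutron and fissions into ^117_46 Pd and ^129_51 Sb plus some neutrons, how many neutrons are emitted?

5

Conserve mass number: 251 = 117 + 129 + k, so k = 251 − 246 = 5.
Check atomic number: 97 = 46 + 51 + 0 = 97. ✓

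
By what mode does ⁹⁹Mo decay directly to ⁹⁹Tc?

beta-minus decay

ΔA = 99 − 99 = 0; ΔZ = 43 − 42 = +1.
A is unchanged and Z rises by 1 — a neutron has become a proton (β⁻ decay).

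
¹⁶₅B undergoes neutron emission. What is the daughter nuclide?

B-15

Neutron emission: mass number changes by -1, atomic number by +0.
A: 16 − 1 = 15; Z: 5 = 5.
Z = 5 is boron, so the daughter is ¹⁵₅B.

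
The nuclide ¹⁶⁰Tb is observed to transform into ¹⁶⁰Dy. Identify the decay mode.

ΔA = 160 − 160 = 0; ΔZ = 66 − 65 = +1.
A is unchanged and Z rises by 1 — a neutron has become a proton (β⁻ decay).

beta-minus decay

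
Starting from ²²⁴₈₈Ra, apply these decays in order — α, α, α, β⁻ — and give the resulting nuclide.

Bi-212

Start: (A, Z) = (224, 88).
After α: (220, 86).
After α: (216, 84).
After α: (212, 82).
After β⁻: (212, 83).
Z = 83 is bismuth.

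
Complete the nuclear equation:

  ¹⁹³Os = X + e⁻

Ir-193

Conserve mass number: 193 = A + 0, so A = 193.
Conserve atomic number: 76 = Z − 1, so Z = 77.
Z = 77 is iridium, so the species is ¹⁹³Ir.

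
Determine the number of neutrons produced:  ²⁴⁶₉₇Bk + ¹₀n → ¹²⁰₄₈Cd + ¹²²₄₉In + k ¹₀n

5

Conserve mass number: 247 = 120 + 122 + k, so k = 247 − 242 = 5.
Check atomic number: 97 = 48 + 49 + 0 = 97. ✓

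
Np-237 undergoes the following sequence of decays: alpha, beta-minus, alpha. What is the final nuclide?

Start: (A, Z) = (237, 93).
After α: (233, 91).
After β⁻: (233, 92).
After α: (229, 90).
Z = 90 is thorium.

Th-229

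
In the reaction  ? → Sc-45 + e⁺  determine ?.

Ti-45

Conserve mass number: A = 45 + 0, so A = 45.
Conserve atomic number: Z = 21 + 1, so Z = 22.
Z = 22 is titanium, so the species is Ti-45.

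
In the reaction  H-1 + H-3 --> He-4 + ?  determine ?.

gamma ray

Conserve mass number: 1 + 3 = 4 + A, so A = 0.
Conserve atomic number: 1 + 1 = 2 + Z, so Z = 0.
A = 0 and Z = 0 is γ — a gamma ray.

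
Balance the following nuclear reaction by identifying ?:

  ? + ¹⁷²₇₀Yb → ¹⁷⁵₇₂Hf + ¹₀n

alpha particle

Conserve mass number: A + 172 = 175 + 1, so A = 4.
Conserve atomic number: Z + 70 = 72 + 0, so Z = 2.
A = 4 and Z = 2 is ⁴₂He — an alpha particle.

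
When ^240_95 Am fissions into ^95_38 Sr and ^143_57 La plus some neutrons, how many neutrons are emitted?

2

Conserve mass number: 240 = 95 + 143 + k, so k = 240 − 238 = 2.
Check atomic number: 95 = 38 + 57 + 0 = 95. ✓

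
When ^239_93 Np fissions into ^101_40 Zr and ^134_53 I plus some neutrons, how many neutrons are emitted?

4

Conserve mass number: 239 = 101 + 134 + k, so k = 239 − 235 = 4.
Check atomic number: 93 = 40 + 53 + 0 = 93. ✓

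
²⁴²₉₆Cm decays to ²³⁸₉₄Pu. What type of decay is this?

alpha decay

ΔA = 238 − 242 = -4; ΔZ = 94 − 96 = -2.
A drops by 4 and Z drops by 2 — the signature of alpha emission.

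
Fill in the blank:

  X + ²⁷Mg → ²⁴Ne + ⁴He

Conserve mass number: A + 27 = 24 + 4, so A = 1.
Conserve atomic number: Z + 12 = 10 + 2, so Z = 0.
A = 1 and Z = 0 is ¹n — a neutron.

neutron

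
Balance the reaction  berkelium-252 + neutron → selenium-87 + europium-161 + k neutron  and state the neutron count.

Conserve mass number: 253 = 87 + 161 + k, so k = 253 − 248 = 5.
Check atomic number: 97 = 34 + 63 + 0 = 97. ✓

5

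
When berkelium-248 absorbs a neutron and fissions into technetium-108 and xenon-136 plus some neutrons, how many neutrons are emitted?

Conserve mass number: 249 = 108 + 136 + k, so k = 249 − 244 = 5.
Check atomic number: 97 = 43 + 54 + 0 = 97. ✓

5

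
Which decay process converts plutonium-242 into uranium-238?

alpha decay

ΔA = 238 − 242 = -4; ΔZ = 92 − 94 = -2.
A drops by 4 and Z drops by 2 — the signature of alpha emission.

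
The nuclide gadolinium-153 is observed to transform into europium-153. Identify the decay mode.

ΔA = 153 − 153 = 0; ΔZ = 63 − 64 = -1.
A is unchanged and Z drops by 1 — a proton has become a neutron (β⁺ emission or electron capture).

beta-plus decay or electron capture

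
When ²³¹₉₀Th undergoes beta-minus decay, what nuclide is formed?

Beta-minus decay: mass number changes by +0, atomic number by +1.
A: 231 = 231; Z: 90 + 1 = 91.
Z = 91 is protactinium, so the daughter is ²³¹₉₁Pa.

Pa-231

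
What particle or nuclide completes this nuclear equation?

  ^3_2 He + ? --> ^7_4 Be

Conserve mass number: 3 + A = 7, so A = 4.
Conserve atomic number: 2 + Z = 4, so Z = 2.
A = 4 and Z = 2 is ^4_2 He — an alpha particle.

alpha particle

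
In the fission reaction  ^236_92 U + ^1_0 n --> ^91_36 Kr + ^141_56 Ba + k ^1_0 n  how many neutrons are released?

Conserve mass number: 237 = 91 + 141 + k, so k = 237 − 232 = 5.
Check atomic number: 92 = 36 + 56 + 0 = 92. ✓

5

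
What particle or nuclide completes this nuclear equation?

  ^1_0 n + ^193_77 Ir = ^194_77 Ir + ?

gamma ray

Conserve mass number: 1 + 193 = 194 + A, so A = 0.
Conserve atomic number: 0 + 77 = 77 + Z, so Z = 0.
A = 0 and Z = 0 is ^0_0 γ — a gamma ray.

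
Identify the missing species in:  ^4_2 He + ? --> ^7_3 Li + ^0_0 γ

Conserve mass number: 4 + A = 7 + 0, so A = 3.
Conserve atomic number: 2 + Z = 3 + 0, so Z = 1.
A = 3 and Z = 1 is ^3_1 H — a triton.

triton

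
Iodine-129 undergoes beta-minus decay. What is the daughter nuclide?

Xe-129

Beta-minus decay: mass number changes by +0, atomic number by +1.
A: 129 = 129; Z: 53 + 1 = 54.
Z = 54 is xenon, so the daughter is xenon-129.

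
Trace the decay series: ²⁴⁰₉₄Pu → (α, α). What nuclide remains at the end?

Th-232

Start: (A, Z) = (240, 94).
After α: (236, 92).
After α: (232, 90).
Z = 90 is thorium.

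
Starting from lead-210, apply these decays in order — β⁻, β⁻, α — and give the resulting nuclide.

Start: (A, Z) = (210, 82).
After β⁻: (210, 83).
After β⁻: (210, 84).
After α: (206, 82).
Z = 82 is lead.

Pb-206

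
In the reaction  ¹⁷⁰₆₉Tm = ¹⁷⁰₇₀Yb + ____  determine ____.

Conserve mass number: 170 = 170 + A, so A = 0.
Conserve atomic number: 69 = 70 + Z, so Z = -1.
A = 0 and Z = -1 is ⁰₋₁e — a beta-minus particle.

beta-minus particle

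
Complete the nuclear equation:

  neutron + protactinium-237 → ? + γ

Conserve mass number: 1 + 237 = A + 0, so A = 238.
Conserve atomic number: 0 + 91 = Z + 0, so Z = 91.
Z = 91 is protactinium, so the species is protactinium-238.

Pa-238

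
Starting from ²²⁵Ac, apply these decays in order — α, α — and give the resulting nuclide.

Start: (A, Z) = (225, 89).
After α: (221, 87).
After α: (217, 85).
Z = 85 is astatine.

At-217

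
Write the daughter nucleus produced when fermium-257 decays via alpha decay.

Alpha decay: mass number changes by -4, atomic number by -2.
A: 257 − 4 = 253; Z: 100 − 2 = 98.
Z = 98 is californium, so the daughter is californium-253.

Cf-253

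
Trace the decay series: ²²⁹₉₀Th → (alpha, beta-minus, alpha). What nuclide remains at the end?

Fr-221

Start: (A, Z) = (229, 90).
After α: (225, 88).
After β⁻: (225, 89).
After α: (221, 87).
Z = 87 is francium.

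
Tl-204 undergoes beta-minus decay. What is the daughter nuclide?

Pb-204

Beta-minus decay: mass number changes by +0, atomic number by +1.
A: 204 = 204; Z: 81 + 1 = 82.
Z = 82 is lead, so the daughter is Pb-204.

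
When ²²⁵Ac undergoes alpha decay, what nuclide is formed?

Fr-221

Alpha decay: mass number changes by -4, atomic number by -2.
A: 225 − 4 = 221; Z: 89 − 2 = 87.
Z = 87 is francium, so the daughter is ²²¹Fr.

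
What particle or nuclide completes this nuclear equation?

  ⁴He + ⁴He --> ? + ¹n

Be-7

Conserve mass number: 4 + 4 = A + 1, so A = 7.
Conserve atomic number: 2 + 2 = Z + 0, so Z = 4.
Z = 4 is beryllium, so the species is ⁷Be.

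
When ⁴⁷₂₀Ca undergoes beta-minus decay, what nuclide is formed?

Beta-minus decay: mass number changes by +0, atomic number by +1.
A: 47 = 47; Z: 20 + 1 = 21.
Z = 21 is scandium, so the daughter is ⁴⁷₂₁Sc.

Sc-47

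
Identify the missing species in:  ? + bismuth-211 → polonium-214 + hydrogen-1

alpha particle

Conserve mass number: A + 211 = 214 + 1, so A = 4.
Conserve atomic number: Z + 83 = 84 + 1, so Z = 2.
A = 4 and Z = 2 is helium-4 — an alpha particle.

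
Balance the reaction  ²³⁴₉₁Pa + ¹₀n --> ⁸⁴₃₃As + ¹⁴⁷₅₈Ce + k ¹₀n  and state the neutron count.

Conserve mass number: 235 = 84 + 147 + k, so k = 235 − 231 = 4.
Check atomic number: 91 = 33 + 58 + 0 = 91. ✓

4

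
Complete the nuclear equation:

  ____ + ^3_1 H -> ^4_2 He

proton

Conserve mass number: A + 3 = 4, so A = 1.
Conserve atomic number: Z + 1 = 2, so Z = 1.
A = 1 and Z = 1 is ^1_1 H — a proton.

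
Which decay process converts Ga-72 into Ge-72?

beta-minus decay

ΔA = 72 − 72 = 0; ΔZ = 32 − 31 = +1.
A is unchanged and Z rises by 1 — a neutron has become a proton (β⁻ decay).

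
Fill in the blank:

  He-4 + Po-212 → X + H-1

At-215

Conserve mass number: 4 + 212 = A + 1, so A = 215.
Conserve atomic number: 2 + 84 = Z + 1, so Z = 85.
Z = 85 is astatine, so the species is At-215.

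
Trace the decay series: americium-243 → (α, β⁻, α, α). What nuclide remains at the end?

Start: (A, Z) = (243, 95).
After α: (239, 93).
After β⁻: (239, 94).
After α: (235, 92).
After α: (231, 90).
Z = 90 is thorium.

Th-231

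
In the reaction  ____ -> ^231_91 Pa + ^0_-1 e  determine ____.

Th-231

Conserve mass number: A = 231 + 0, so A = 231.
Conserve atomic number: Z = 91 − 1, so Z = 90.
Z = 90 is thorium, so the species is ^231_90 Th.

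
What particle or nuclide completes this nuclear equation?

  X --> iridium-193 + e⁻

Os-193

Conserve mass number: A = 193 + 0, so A = 193.
Conserve atomic number: Z = 77 − 1, so Z = 76.
Z = 76 is osmium, so the species is osmium-193.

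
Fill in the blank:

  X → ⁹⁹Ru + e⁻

Tc-99

Conserve mass number: A = 99 + 0, so A = 99.
Conserve atomic number: Z = 44 − 1, so Z = 43.
Z = 43 is technetium, so the species is ⁹⁹Tc.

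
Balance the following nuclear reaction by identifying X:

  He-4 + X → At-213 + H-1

Conserve mass number: 4 + A = 213 + 1, so A = 210.
Conserve atomic number: 2 + Z = 85 + 1, so Z = 84.
Z = 84 is polonium, so the species is Po-210.

Po-210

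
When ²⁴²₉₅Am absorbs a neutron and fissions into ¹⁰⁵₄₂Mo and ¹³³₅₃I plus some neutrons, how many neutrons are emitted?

Conserve mass number: 243 = 105 + 133 + k, so k = 243 − 238 = 5.
Check atomic number: 95 = 42 + 53 + 0 = 95. ✓

5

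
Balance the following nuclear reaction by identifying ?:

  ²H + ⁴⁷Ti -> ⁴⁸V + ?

neutron

Conserve mass number: 2 + 47 = 48 + A, so A = 1.
Conserve atomic number: 1 + 22 = 23 + Z, so Z = 0.
A = 1 and Z = 0 is ¹n — a neutron.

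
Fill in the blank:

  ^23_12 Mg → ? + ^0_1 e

Na-23

Conserve mass number: 23 = A + 0, so A = 23.
Conserve atomic number: 12 = Z + 1, so Z = 11.
Z = 11 is sodium, so the species is ^23_11 Na.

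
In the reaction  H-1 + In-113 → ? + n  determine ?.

Sn-113

Conserve mass number: 1 + 113 = A + 1, so A = 113.
Conserve atomic number: 1 + 49 = Z + 0, so Z = 50.
Z = 50 is tin, so the species is Sn-113.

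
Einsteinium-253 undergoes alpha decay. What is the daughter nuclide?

Alpha decay: mass number changes by -4, atomic number by -2.
A: 253 − 4 = 249; Z: 99 − 2 = 97.
Z = 97 is berkelium, so the daughter is berkelium-249.

Bk-249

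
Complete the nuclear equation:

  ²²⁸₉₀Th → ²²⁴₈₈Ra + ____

alpha particle

Conserve mass number: 228 = 224 + A, so A = 4.
Conserve atomic number: 90 = 88 + Z, so Z = 2.
A = 4 and Z = 2 is ⁴₂He — an alpha particle.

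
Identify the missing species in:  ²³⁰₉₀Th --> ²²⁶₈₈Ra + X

Conserve mass number: 230 = 226 + A, so A = 4.
Conserve atomic number: 90 = 88 + Z, so Z = 2.
A = 4 and Z = 2 is ⁴₂He — an alpha particle.

alpha particle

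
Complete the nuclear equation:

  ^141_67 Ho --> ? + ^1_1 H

Conserve mass number: 141 = A + 1, so A = 140.
Conserve atomic number: 67 = Z + 1, so Z = 66.
Z = 66 is dysprosium, so the species is ^140_66 Dy.

Dy-140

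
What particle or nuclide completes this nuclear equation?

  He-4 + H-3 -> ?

Li-7

Conserve mass number: 4 + 3 = A, so A = 7.
Conserve atomic number: 2 + 1 = Z, so Z = 3.
Z = 3 is lithium, so the species is Li-7.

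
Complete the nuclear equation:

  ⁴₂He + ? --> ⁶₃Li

deuteron

Conserve mass number: 4 + A = 6, so A = 2.
Conserve atomic number: 2 + Z = 3, so Z = 1.
A = 2 and Z = 1 is ²₁H — a deuteron.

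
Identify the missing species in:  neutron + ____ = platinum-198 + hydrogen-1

Conserve mass number: 1 + A = 198 + 1, so A = 198.
Conserve atomic number: 0 + Z = 78 + 1, so Z = 79.
Z = 79 is gold, so the species is gold-198.

Au-198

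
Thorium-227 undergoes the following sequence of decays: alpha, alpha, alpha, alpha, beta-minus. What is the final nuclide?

Start: (A, Z) = (227, 90).
After α: (223, 88).
After α: (219, 86).
After α: (215, 84).
After α: (211, 82).
After β⁻: (211, 83).
Z = 83 is bismuth.

Bi-211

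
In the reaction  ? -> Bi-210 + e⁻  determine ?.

Conserve mass number: A = 210 + 0, so A = 210.
Conserve atomic number: Z = 83 − 1, so Z = 82.
Z = 82 is lead, so the species is Pb-210.

Pb-210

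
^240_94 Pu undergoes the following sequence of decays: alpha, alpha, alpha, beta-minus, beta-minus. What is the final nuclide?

Start: (A, Z) = (240, 94).
After α: (236, 92).
After α: (232, 90).
After α: (228, 88).
After β⁻: (228, 89).
After β⁻: (228, 90).
Z = 90 is thorium.

Th-228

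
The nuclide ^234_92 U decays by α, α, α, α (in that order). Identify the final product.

Start: (A, Z) = (234, 92).
After α: (230, 90).
After α: (226, 88).
After α: (222, 86).
After α: (218, 84).
Z = 84 is polonium.

Po-218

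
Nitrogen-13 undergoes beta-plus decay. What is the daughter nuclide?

Beta-plus decay: mass number changes by +0, atomic number by -1.
A: 13 = 13; Z: 7 − 1 = 6.
Z = 6 is carbon, so the daughter is carbon-13.

C-13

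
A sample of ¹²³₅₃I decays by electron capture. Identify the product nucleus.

Te-123

Electron capture: mass number changes by +0, atomic number by -1.
A: 123 = 123; Z: 53 − 1 = 52.
Z = 52 is tellurium, so the daughter is ¹²³₅₂Te.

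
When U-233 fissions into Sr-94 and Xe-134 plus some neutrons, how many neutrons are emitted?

Conserve mass number: 233 = 94 + 134 + k, so k = 233 − 228 = 5.
Check atomic number: 92 = 38 + 54 + 0 = 92. ✓

5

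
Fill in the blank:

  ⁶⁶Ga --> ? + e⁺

Conserve mass number: 66 = A + 0, so A = 66.
Conserve atomic number: 31 = Z + 1, so Z = 30.
Z = 30 is zinc, so the species is ⁶⁶Zn.

Zn-66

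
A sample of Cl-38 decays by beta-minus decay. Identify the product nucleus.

Ar-38

Beta-minus decay: mass number changes by +0, atomic number by +1.
A: 38 = 38; Z: 17 + 1 = 18.
Z = 18 is argon, so the daughter is Ar-38.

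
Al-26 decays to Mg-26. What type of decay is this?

beta-plus decay or electron capture

ΔA = 26 − 26 = 0; ΔZ = 12 − 13 = -1.
A is unchanged and Z drops by 1 — a proton has become a neutron (β⁺ emission or electron capture).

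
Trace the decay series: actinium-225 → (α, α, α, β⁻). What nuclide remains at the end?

Po-213

Start: (A, Z) = (225, 89).
After α: (221, 87).
After α: (217, 85).
After α: (213, 83).
After β⁻: (213, 84).
Z = 84 is polonium.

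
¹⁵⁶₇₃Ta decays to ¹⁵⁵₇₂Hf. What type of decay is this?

proton emission

ΔA = 155 − 156 = -1; ΔZ = 72 − 73 = -1.
A drops by 1 and Z drops by 1 — a proton was emitted.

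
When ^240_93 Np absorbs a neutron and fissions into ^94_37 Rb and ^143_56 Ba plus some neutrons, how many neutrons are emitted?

4

Conserve mass number: 241 = 94 + 143 + k, so k = 241 − 237 = 4.
Check atomic number: 93 = 37 + 56 + 0 = 93. ✓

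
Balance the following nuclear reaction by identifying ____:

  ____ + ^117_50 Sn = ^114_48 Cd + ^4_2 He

neutron

Conserve mass number: A + 117 = 114 + 4, so A = 1.
Conserve atomic number: Z + 50 = 48 + 2, so Z = 0.
A = 1 and Z = 0 is ^1_0 n — a neutron.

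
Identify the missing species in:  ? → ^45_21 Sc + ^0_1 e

Conserve mass number: A = 45 + 0, so A = 45.
Conserve atomic number: Z = 21 + 1, so Z = 22.
Z = 22 is titanium, so the species is ^45_22 Ti.

Ti-45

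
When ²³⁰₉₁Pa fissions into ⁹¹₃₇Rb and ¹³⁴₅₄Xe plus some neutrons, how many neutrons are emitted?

5

Conserve mass number: 230 = 91 + 134 + k, so k = 230 − 225 = 5.
Check atomic number: 91 = 37 + 54 + 0 = 91. ✓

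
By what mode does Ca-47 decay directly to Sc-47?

ΔA = 47 − 47 = 0; ΔZ = 21 − 20 = +1.
A is unchanged and Z rises by 1 — a neutron has become a proton (β⁻ decay).

beta-minus decay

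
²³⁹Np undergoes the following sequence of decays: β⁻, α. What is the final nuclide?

U-235

Start: (A, Z) = (239, 93).
After β⁻: (239, 94).
After α: (235, 92).
Z = 92 is uranium.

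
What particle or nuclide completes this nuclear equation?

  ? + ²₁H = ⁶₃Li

Conserve mass number: A + 2 = 6, so A = 4.
Conserve atomic number: Z + 1 = 3, so Z = 2.
A = 4 and Z = 2 is ⁴₂He — an alpha particle.

alpha particle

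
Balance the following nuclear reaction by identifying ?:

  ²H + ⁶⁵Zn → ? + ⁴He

Cu-63

Conserve mass number: 2 + 65 = A + 4, so A = 63.
Conserve atomic number: 1 + 30 = Z + 2, so Z = 29.
Z = 29 is copper, so the species is ⁶³Cu.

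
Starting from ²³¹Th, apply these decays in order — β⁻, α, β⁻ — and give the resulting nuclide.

Start: (A, Z) = (231, 90).
After β⁻: (231, 91).
After α: (227, 89).
After β⁻: (227, 90).
Z = 90 is thorium.

Th-227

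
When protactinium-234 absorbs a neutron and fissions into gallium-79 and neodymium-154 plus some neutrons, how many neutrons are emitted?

Conserve mass number: 235 = 79 + 154 + k, so k = 235 − 233 = 2.
Check atomic number: 91 = 31 + 60 + 0 = 91. ✓

2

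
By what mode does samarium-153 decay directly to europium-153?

beta-minus decay

ΔA = 153 − 153 = 0; ΔZ = 63 − 62 = +1.
A is unchanged and Z rises by 1 — a neutron has become a proton (β⁻ decay).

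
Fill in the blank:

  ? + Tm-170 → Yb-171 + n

Conserve mass number: A + 170 = 171 + 1, so A = 2.
Conserve atomic number: Z + 69 = 70 + 0, so Z = 1.
A = 2 and Z = 1 is H-2 — a deuteron.

deuteron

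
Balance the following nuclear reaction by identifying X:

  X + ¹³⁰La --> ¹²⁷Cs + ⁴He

Conserve mass number: A + 130 = 127 + 4, so A = 1.
Conserve atomic number: Z + 57 = 55 + 2, so Z = 0.
A = 1 and Z = 0 is ¹n — a neutron.

neutron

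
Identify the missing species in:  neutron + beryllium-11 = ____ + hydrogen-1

Conserve mass number: 1 + 11 = A + 1, so A = 11.
Conserve atomic number: 0 + 4 = Z + 1, so Z = 3.
Z = 3 is lithium, so the species is lithium-11.

Li-11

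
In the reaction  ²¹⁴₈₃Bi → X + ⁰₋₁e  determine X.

Conserve mass number: 214 = A + 0, so A = 214.
Conserve atomic number: 83 = Z − 1, so Z = 84.
Z = 84 is polonium, so the species is ²¹⁴₈₄Po.

Po-214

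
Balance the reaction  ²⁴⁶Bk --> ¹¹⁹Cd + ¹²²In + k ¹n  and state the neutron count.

5

Conserve mass number: 246 = 119 + 122 + k, so k = 246 − 241 = 5.
Check atomic number: 97 = 48 + 49 + 0 = 97. ✓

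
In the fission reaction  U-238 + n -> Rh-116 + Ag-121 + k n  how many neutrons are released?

2

Conserve mass number: 239 = 116 + 121 + k, so k = 239 − 237 = 2.
Check atomic number: 92 = 45 + 47 + 0 = 92. ✓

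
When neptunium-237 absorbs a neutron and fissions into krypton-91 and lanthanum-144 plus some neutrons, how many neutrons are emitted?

Conserve mass number: 238 = 91 + 144 + k, so k = 238 − 235 = 3.
Check atomic number: 93 = 36 + 57 + 0 = 93. ✓

3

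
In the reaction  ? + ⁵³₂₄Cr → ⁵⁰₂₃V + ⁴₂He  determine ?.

proton

Conserve mass number: A + 53 = 50 + 4, so A = 1.
Conserve atomic number: Z + 24 = 23 + 2, so Z = 1.
A = 1 and Z = 1 is ¹₁H — a proton.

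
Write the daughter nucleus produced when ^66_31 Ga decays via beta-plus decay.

Beta-plus decay: mass number changes by +0, atomic number by -1.
A: 66 = 66; Z: 31 − 1 = 30.
Z = 30 is zinc, so the daughter is ^66_30 Zn.

Zn-66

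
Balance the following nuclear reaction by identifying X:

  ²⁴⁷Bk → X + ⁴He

Conserve mass number: 247 = A + 4, so A = 243.
Conserve atomic number: 97 = Z + 2, so Z = 95.
Z = 95 is americium, so the species is ²⁴³Am.

Am-243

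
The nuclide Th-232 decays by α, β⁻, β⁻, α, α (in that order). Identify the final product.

Start: (A, Z) = (232, 90).
After α: (228, 88).
After β⁻: (228, 89).
After β⁻: (228, 90).
After α: (224, 88).
After α: (220, 86).
Z = 86 is radon.

Rn-220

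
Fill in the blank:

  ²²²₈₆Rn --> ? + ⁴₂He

Po-218

Conserve mass number: 222 = A + 4, so A = 218.
Conserve atomic number: 86 = Z + 2, so Z = 84.
Z = 84 is polonium, so the species is ²¹⁸₈₄Po.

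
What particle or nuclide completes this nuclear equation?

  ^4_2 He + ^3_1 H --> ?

Li-7

Conserve mass number: 4 + 3 = A, so A = 7.
Conserve atomic number: 2 + 1 = Z, so Z = 3.
Z = 3 is lithium, so the species is ^7_3 Li.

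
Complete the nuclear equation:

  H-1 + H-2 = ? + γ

Conserve mass number: 1 + 2 = A + 0, so A = 3.
Conserve atomic number: 1 + 1 = Z + 0, so Z = 2.
Z = 2 is helium, so the species is He-3.

He-3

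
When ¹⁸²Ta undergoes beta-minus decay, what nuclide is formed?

Beta-minus decay: mass number changes by +0, atomic number by +1.
A: 182 = 182; Z: 73 + 1 = 74.
Z = 74 is tungsten, so the daughter is ¹⁸²W.

W-182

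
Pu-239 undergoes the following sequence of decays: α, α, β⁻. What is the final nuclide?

Start: (A, Z) = (239, 94).
After α: (235, 92).
After α: (231, 90).
After β⁻: (231, 91).
Z = 91 is protactinium.

Pa-231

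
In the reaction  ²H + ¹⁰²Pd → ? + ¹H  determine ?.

Pd-103

Conserve mass number: 2 + 102 = A + 1, so A = 103.
Conserve atomic number: 1 + 46 = Z + 1, so Z = 46.
Z = 46 is palladium, so the species is ¹⁰³Pd.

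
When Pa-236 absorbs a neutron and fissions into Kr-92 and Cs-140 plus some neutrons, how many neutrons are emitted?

Conserve mass number: 237 = 92 + 140 + k, so k = 237 − 232 = 5.
Check atomic number: 91 = 36 + 55 + 0 = 91. ✓

5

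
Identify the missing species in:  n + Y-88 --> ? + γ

Conserve mass number: 1 + 88 = A + 0, so A = 89.
Conserve atomic number: 0 + 39 = Z + 0, so Z = 39.
Z = 39 is yttrium, so the species is Y-89.

Y-89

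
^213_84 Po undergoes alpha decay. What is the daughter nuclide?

Alpha decay: mass number changes by -4, atomic number by -2.
A: 213 − 4 = 209; Z: 84 − 2 = 82.
Z = 82 is lead, so the daughter is ^209_82 Pb.

Pb-209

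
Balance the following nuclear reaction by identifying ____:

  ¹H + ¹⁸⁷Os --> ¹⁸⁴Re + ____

alpha particle

Conserve mass number: 1 + 187 = 184 + A, so A = 4.
Conserve atomic number: 1 + 76 = 75 + Z, so Z = 2.
A = 4 and Z = 2 is ⁴He — an alpha particle.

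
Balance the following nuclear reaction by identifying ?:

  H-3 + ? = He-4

Conserve mass number: 3 + A = 4, so A = 1.
Conserve atomic number: 1 + Z = 2, so Z = 1.
A = 1 and Z = 1 is H-1 — a proton.

proton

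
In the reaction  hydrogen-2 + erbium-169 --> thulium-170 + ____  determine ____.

neutron

Conserve mass number: 2 + 169 = 170 + A, so A = 1.
Conserve atomic number: 1 + 68 = 69 + Z, so Z = 0.
A = 1 and Z = 0 is neutron — a neutron.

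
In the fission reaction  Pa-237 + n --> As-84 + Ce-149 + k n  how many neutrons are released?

Conserve mass number: 238 = 84 + 149 + k, so k = 238 − 233 = 5.
Check atomic number: 91 = 33 + 58 + 0 = 91. ✓

5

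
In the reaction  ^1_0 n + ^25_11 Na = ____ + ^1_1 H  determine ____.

Conserve mass number: 1 + 25 = A + 1, so A = 25.
Conserve atomic number: 0 + 11 = Z + 1, so Z = 10.
Z = 10 is neon, so the species is ^25_10 Ne.

Ne-25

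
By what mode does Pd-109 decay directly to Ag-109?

beta-minus decay

ΔA = 109 − 109 = 0; ΔZ = 47 − 46 = +1.
A is unchanged and Z rises by 1 — a neutron has become a proton (β⁻ decay).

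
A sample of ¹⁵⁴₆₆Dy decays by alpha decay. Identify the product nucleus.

Alpha decay: mass number changes by -4, atomic number by -2.
A: 154 − 4 = 150; Z: 66 − 2 = 64.
Z = 64 is gadolinium, so the daughter is ¹⁵⁰₆₄Gd.

Gd-150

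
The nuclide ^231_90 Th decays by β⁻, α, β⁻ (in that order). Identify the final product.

Start: (A, Z) = (231, 90).
After β⁻: (231, 91).
After α: (227, 89).
After β⁻: (227, 90).
Z = 90 is thorium.

Th-227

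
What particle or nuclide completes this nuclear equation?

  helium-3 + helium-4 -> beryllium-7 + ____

Conserve mass number: 3 + 4 = 7 + A, so A = 0.
Conserve atomic number: 2 + 2 = 4 + Z, so Z = 0.
A = 0 and Z = 0 is γ — a gamma ray.

gamma ray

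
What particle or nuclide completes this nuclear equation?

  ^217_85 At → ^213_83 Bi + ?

Conserve mass number: 217 = 213 + A, so A = 4.
Conserve atomic number: 85 = 83 + Z, so Z = 2.
A = 4 and Z = 2 is ^4_2 He — an alpha particle.

alpha particle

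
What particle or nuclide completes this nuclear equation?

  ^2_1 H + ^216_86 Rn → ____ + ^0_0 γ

Conserve mass number: 2 + 216 = A + 0, so A = 218.
Conserve atomic number: 1 + 86 = Z + 0, so Z = 87.
Z = 87 is francium, so the species is ^218_87 Fr.

Fr-218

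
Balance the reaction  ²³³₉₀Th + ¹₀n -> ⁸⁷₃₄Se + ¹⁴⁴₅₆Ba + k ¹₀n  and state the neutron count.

Conserve mass number: 234 = 87 + 144 + k, so k = 234 − 231 = 3.
Check atomic number: 90 = 34 + 56 + 0 = 90. ✓

3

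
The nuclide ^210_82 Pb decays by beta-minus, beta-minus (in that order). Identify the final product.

Start: (A, Z) = (210, 82).
After β⁻: (210, 83).
After β⁻: (210, 84).
Z = 84 is polonium.

Po-210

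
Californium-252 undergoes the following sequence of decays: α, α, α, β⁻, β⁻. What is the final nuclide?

Pu-240

Start: (A, Z) = (252, 98).
After α: (248, 96).
After α: (244, 94).
After α: (240, 92).
After β⁻: (240, 93).
After β⁻: (240, 94).
Z = 94 is plutonium.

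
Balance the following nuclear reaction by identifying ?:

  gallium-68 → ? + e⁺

Zn-68

Conserve mass number: 68 = A + 0, so A = 68.
Conserve atomic number: 31 = Z + 1, so Z = 30.
Z = 30 is zinc, so the species is zinc-68.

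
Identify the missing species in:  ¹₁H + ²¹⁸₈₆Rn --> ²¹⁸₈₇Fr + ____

neutron

Conserve mass number: 1 + 218 = 218 + A, so A = 1.
Conserve atomic number: 1 + 86 = 87 + Z, so Z = 0.
A = 1 and Z = 0 is ¹₀n — a neutron.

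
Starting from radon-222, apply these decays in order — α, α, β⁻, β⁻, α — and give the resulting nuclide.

Pb-210

Start: (A, Z) = (222, 86).
After α: (218, 84).
After α: (214, 82).
After β⁻: (214, 83).
After β⁻: (214, 84).
After α: (210, 82).
Z = 82 is lead.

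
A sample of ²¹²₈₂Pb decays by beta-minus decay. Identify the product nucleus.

Bi-212

Beta-minus decay: mass number changes by +0, atomic number by +1.
A: 212 = 212; Z: 82 + 1 = 83.
Z = 83 is bismuth, so the daughter is ²¹²₈₃Bi.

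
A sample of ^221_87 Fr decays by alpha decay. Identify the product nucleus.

At-217

Alpha decay: mass number changes by -4, atomic number by -2.
A: 221 − 4 = 217; Z: 87 − 2 = 85.
Z = 85 is astatine, so the daughter is ^217_85 At.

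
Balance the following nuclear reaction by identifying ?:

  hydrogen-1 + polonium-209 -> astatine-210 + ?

Conserve mass number: 1 + 209 = 210 + A, so A = 0.
Conserve atomic number: 1 + 84 = 85 + Z, so Z = 0.
A = 0 and Z = 0 is γ — a gamma ray.

gamma ray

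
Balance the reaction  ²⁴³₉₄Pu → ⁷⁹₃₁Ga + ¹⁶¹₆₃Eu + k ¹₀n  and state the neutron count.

Conserve mass number: 243 = 79 + 161 + k, so k = 243 − 240 = 3.
Check atomic number: 94 = 31 + 63 + 0 = 94. ✓

3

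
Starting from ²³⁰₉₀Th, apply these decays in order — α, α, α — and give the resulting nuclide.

Start: (A, Z) = (230, 90).
After α: (226, 88).
After α: (222, 86).
After α: (218, 84).
Z = 84 is polonium.

Po-218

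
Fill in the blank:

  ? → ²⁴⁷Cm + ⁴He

Cf-251

Conserve mass number: A = 247 + 4, so A = 251.
Conserve atomic number: Z = 96 + 2, so Z = 98.
Z = 98 is californium, so the species is ²⁵¹Cf.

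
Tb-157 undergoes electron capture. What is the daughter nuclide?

Electron capture: mass number changes by +0, atomic number by -1.
A: 157 = 157; Z: 65 − 1 = 64.
Z = 64 is gadolinium, so the daughter is Gd-157.

Gd-157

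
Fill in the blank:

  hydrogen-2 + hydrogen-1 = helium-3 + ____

Conserve mass number: 2 + 1 = 3 + A, so A = 0.
Conserve atomic number: 1 + 1 = 2 + Z, so Z = 0.
A = 0 and Z = 0 is γ — a gamma ray.

gamma ray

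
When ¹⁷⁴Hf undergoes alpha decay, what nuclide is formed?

Yb-170

Alpha decay: mass number changes by -4, atomic number by -2.
A: 174 − 4 = 170; Z: 72 − 2 = 70.
Z = 70 is ytterbium, so the daughter is ¹⁷⁰Yb.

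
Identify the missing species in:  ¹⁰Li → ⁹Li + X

Conserve mass number: 10 = 9 + A, so A = 1.
Conserve atomic number: 3 = 3 + Z, so Z = 0.
A = 1 and Z = 0 is ¹n — a neutron.

neutron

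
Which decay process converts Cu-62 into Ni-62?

ΔA = 62 − 62 = 0; ΔZ = 28 − 29 = -1.
A is unchanged and Z drops by 1 — a proton has become a neutron (β⁺ emission or electron capture).

beta-plus decay or electron capture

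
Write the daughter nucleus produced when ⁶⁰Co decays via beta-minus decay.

Beta-minus decay: mass number changes by +0, atomic number by +1.
A: 60 = 60; Z: 27 + 1 = 28.
Z = 28 is nickel, so the daughter is ⁶⁰Ni.

Ni-60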